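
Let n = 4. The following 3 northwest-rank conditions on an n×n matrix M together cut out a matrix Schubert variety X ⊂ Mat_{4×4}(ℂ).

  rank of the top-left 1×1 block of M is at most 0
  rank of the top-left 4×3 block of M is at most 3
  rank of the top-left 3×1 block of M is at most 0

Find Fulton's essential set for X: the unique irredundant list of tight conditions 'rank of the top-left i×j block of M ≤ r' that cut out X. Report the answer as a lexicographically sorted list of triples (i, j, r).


The tightest implied rank at each (i,j), from the 3 conditions:

  row 1: 0 | 1 | 1 | 1
  row 2: 0 | 1 | 2 | 2
  row 3: 0 | 1 | 2 | 3
  row 4: 1 | 2 | 3 | 4

reading off 1-entries of Δ²R: w = (2, 3, 4, 1).

1 SE-corner of the 3-cell Rothe diagram gives Ess(w):

[(3, 1, 0)]


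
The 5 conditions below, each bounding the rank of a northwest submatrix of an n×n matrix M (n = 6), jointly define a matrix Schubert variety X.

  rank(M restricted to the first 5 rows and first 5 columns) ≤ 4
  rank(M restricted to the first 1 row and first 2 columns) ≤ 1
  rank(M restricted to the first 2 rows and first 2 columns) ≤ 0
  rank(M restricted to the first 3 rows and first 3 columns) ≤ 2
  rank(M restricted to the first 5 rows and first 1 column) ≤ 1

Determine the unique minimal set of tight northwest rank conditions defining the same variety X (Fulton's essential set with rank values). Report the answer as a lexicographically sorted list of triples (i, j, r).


Reconstructing r_w from the 5 given conditions:

  R[1]: 0 0 1 1 1 1
  R[2]: 0 0 1 2 2 2
  R[3]: 1 1 2 3 3 3
  R[4]: 1 2 3 4 4 4
  R[5]: 1 2 3 4 4 5
  R[6]: 1 2 3 4 5 6

giving w = (3, 4, 1, 2, 6, 5) via Δ²R.

Fulton essential set (2 of the 5 Rothe cells):

[(2, 2, 0), (5, 5, 4)]


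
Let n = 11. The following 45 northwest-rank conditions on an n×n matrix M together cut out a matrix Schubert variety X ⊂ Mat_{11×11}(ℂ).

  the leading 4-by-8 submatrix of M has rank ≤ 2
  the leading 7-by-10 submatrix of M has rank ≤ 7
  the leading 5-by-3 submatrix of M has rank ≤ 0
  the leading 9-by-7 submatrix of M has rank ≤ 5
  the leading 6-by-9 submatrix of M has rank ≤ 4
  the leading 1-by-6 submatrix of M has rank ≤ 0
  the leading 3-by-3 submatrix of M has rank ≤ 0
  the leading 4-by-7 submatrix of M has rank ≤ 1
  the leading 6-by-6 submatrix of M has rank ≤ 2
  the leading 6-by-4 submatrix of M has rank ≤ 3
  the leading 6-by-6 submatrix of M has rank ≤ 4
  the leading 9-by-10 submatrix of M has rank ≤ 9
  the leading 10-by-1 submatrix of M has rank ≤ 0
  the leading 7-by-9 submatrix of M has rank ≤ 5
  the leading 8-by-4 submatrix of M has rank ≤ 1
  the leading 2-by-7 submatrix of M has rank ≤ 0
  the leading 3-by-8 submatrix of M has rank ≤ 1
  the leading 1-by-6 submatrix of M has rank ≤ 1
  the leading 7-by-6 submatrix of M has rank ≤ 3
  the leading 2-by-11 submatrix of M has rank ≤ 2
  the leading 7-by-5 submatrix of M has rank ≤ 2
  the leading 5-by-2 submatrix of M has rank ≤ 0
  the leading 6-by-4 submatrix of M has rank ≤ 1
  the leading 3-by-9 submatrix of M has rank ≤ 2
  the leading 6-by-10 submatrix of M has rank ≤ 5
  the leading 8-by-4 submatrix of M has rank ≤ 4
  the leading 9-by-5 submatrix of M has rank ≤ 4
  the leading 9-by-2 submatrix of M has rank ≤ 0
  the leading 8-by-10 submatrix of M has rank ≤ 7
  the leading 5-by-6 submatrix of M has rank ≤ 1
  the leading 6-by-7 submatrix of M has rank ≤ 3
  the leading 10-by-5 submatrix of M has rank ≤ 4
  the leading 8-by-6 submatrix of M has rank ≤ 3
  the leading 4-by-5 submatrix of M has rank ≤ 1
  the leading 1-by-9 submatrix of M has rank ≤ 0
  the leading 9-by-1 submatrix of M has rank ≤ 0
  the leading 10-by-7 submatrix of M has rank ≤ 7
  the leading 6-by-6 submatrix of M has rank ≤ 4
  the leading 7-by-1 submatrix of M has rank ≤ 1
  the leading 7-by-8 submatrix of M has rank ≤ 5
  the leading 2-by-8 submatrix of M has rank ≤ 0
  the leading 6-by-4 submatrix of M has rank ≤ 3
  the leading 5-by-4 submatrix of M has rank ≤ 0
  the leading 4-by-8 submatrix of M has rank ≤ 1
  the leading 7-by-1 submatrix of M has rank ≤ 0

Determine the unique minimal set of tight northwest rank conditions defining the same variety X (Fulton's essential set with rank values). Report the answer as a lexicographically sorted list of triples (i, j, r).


Recovering R(i,j) via the rank-extension bound from the 45 conditions:

  i=1: 0  0  0  0  0  0  0  0  0  1  1
  i=2: 0  0  0  0  0  0  0  0  1  2  2
  i=3: 0  0  0  0  1  1  1  1  2  3  3
  i=4: 0  0  0  0  1  1  1  1  2  3  4
  i=5: 0  0  0  0  1  1  2  2  3  4  5
  i=6: 0  0  1  1  2  2  3  3  4  5  6
  i=7: 0  0  1  1  2  3  4  4  5  6  7
  i=8: 0  0  1  1  2  3  4  5  6  7  8
  i=9: 0  0  1  2  3  4  5  6  7  8  9
  i=10: 0  1  2  3  4  5  6  7  8  9  10
  i=11: 1  2  3  4  5  6  7  8  9  10  11

the unique w with this rank table is (10, 9, 5, 11, 7, 3, 6, 8, 4, 2, 1).

D(w) has 44 cells with 8 SE-corners; essential set:

[(1, 9, 0), (2, 8, 0), (4, 8, 1), (5, 4, 0), (5, 6, 1), (8, 4, 1), (9, 2, 0), (10, 1, 0)]


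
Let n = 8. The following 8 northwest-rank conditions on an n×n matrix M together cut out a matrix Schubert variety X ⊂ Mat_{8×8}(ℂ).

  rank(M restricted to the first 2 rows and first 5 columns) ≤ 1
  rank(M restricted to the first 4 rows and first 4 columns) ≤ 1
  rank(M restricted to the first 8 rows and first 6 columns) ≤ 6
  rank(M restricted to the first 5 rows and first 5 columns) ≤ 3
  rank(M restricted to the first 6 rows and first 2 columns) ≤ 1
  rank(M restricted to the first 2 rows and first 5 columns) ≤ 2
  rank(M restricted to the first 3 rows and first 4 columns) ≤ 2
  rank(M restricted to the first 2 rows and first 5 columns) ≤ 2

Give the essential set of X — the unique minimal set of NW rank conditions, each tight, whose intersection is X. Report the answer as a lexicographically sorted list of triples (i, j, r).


Reconstructing r_w from the 8 given conditions:

  R[1]: 1 | 1 | 1 | 1 | 1 | 1 | 1 | 1
  R[2]: 1 | 1 | 1 | 1 | 1 | 2 | 2 | 2
  R[3]: 1 | 1 | 1 | 1 | 2 | 3 | 3 | 3
  R[4]: 1 | 1 | 1 | 1 | 2 | 3 | 4 | 4
  R[5]: 1 | 1 | 2 | 2 | 3 | 4 | 5 | 5
  R[6]: 1 | 1 | 2 | 3 | 4 | 5 | 6 | 6
  R[7]: 1 | 2 | 3 | 4 | 5 | 6 | 7 | 7
  R[8]: 1 | 2 | 3 | 4 | 5 | 6 | 7 | 8

reading off 1-entries of Δ²R: w = (1, 6, 5, 7, 3, 4, 2, 8).

ℓ(w)=12; the 3 essential cells (i,j,r):

[(2, 5, 1), (4, 4, 1), (6, 2, 1)]


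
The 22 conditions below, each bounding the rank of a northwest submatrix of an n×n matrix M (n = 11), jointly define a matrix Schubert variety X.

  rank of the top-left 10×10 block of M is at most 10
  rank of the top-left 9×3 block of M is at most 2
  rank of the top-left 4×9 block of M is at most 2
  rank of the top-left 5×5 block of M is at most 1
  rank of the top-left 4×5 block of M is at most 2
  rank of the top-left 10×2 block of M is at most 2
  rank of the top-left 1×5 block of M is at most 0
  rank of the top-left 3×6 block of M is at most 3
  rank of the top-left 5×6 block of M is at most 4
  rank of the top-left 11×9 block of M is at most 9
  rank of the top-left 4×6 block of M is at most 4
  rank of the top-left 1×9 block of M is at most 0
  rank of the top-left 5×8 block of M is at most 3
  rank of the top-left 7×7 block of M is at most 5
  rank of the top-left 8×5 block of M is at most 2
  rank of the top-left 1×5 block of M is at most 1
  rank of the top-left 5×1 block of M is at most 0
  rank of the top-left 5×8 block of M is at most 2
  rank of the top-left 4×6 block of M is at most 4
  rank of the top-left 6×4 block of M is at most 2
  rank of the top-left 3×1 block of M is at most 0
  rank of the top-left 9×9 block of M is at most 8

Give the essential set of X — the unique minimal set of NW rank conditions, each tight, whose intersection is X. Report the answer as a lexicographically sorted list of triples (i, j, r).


The tightest implied rank at each (i,j), from the 22 conditions:

  0 | 0 | 0 | 0 | 0 | 0 | 0 | 0 | 0 | 1 | 1
  0 | 1 | 1 | 1 | 1 | 1 | 1 | 1 | 1 | 2 | 2
  0 | 1 | 1 | 1 | 1 | 2 | 2 | 2 | 2 | 3 | 3
  0 | 1 | 1 | 1 | 1 | 2 | 2 | 2 | 2 | 3 | 4
  0 | 1 | 1 | 1 | 1 | 2 | 2 | 2 | 3 | 4 | 5
  1 | 2 | 2 | 2 | 2 | 3 | 3 | 3 | 4 | 5 | 6
  1 | 2 | 2 | 2 | 2 | 3 | 4 | 4 | 5 | 6 | 7
  1 | 2 | 2 | 2 | 2 | 3 | 4 | 5 | 6 | 7 | 8
  1 | 2 | 2 | 3 | 3 | 4 | 5 | 6 | 7 | 8 | 9
  1 | 2 | 3 | 4 | 4 | 5 | 6 | 7 | 8 | 9 | 10
  1 | 2 | 3 | 4 | 5 | 6 | 7 | 8 | 9 | 10 | 11

so w = (10, 2, 6, 11, 9, 1, 7, 8, 4, 3, 5).

D(w) has 34 cells with 7 SE-corners; essential set:

[(1, 9, 0), (4, 9, 2), (5, 1, 0), (5, 5, 1), (5, 8, 2), (8, 5, 2), (9, 3, 2)]


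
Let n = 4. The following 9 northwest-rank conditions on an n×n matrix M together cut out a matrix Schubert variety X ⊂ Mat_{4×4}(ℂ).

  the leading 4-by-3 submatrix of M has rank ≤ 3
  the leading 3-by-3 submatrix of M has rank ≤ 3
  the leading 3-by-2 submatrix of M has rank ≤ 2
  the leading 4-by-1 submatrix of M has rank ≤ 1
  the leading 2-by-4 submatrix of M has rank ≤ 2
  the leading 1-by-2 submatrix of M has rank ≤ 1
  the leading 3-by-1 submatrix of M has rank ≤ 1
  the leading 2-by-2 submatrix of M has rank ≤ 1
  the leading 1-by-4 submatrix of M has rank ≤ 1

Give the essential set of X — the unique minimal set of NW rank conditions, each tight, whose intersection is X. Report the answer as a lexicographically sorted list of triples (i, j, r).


The tightest implied rank at each (i,j), from the 9 conditions:

  row 1: 1 | 1 | 1 | 1
  row 2: 1 | 1 | 2 | 2
  row 3: 1 | 2 | 3 | 3
  row 4: 1 | 2 | 3 | 4

second differences of R give the permutation w = (1, 3, 2, 4).

ℓ(w)=1; the 1 essential cell (i,j,r):

[(2, 2, 1)]


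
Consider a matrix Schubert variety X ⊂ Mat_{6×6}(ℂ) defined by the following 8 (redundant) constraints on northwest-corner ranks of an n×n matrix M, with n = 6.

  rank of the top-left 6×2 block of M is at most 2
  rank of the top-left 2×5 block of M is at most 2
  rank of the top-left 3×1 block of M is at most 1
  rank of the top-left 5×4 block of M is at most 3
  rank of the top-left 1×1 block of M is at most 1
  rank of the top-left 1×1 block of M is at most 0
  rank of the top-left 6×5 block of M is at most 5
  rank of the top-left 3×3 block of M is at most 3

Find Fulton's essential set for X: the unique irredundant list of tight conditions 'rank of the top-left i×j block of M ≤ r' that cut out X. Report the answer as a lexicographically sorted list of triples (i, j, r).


Recovering R(i,j) via the rank-extension bound from the 8 conditions:

  0 | 1 | 1 | 1 | 1 | 1
  1 | 2 | 2 | 2 | 2 | 2
  1 | 2 | 3 | 3 | 3 | 3
  1 | 2 | 3 | 3 | 4 | 4
  1 | 2 | 3 | 3 | 4 | 5
  1 | 2 | 3 | 4 | 5 | 6

reading off 1-entries of Δ²R: w = (2, 1, 3, 5, 6, 4).

2 SE-corners of the 3-cell Rothe diagram give Ess(w):

[(1, 1, 0), (5, 4, 3)]


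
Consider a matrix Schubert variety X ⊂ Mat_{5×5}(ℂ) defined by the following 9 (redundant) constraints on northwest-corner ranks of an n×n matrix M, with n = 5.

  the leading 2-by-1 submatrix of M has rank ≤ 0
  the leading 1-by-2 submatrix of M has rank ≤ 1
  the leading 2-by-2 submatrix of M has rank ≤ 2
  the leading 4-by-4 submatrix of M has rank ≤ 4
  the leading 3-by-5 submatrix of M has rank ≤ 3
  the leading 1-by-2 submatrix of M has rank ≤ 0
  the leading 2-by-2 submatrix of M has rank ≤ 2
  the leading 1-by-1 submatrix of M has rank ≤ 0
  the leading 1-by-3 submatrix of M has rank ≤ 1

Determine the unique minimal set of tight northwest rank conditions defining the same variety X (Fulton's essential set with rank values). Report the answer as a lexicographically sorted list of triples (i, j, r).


Reconstructing r_w from the 9 given conditions:

  0 | 0 | 1 | 1 | 1
  0 | 1 | 2 | 2 | 2
  1 | 2 | 3 | 3 | 3
  1 | 2 | 3 | 4 | 4
  1 | 2 | 3 | 4 | 5

reading off 1-entries of Δ²R: w = (3, 2, 1, 4, 5).

D(w) has 3 cells with 2 SE-corners; essential set:

[(1, 2, 0), (2, 1, 0)]


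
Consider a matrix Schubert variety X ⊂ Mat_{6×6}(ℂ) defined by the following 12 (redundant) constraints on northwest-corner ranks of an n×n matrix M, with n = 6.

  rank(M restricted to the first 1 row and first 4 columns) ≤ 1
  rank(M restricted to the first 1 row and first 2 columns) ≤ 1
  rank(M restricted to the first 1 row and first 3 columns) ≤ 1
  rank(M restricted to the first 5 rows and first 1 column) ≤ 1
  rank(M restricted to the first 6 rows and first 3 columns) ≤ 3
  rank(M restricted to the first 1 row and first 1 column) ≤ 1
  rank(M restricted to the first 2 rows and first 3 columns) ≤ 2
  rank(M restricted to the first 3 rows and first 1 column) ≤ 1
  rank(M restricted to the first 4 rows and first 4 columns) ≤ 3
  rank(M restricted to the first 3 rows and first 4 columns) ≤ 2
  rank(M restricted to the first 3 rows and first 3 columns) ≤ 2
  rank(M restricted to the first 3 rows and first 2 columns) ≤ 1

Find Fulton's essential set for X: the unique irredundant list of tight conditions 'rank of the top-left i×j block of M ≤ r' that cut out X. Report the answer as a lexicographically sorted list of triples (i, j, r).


Computing R[i][j] = min implied NW-rank bound (n=6, 12 conditions):

  1 1 1 1 1 1
  1 1 2 2 2 2
  1 1 2 2 3 3
  1 2 3 3 4 4
  1 2 3 4 5 5
  1 2 3 4 5 6

reading off 1-entries of Δ²R: w = (1, 3, 5, 2, 4, 6).

Rothe diagram D(w) (3 cells), 2 SE-corners (essential conditions):

[(3, 2, 1), (3, 4, 2)]


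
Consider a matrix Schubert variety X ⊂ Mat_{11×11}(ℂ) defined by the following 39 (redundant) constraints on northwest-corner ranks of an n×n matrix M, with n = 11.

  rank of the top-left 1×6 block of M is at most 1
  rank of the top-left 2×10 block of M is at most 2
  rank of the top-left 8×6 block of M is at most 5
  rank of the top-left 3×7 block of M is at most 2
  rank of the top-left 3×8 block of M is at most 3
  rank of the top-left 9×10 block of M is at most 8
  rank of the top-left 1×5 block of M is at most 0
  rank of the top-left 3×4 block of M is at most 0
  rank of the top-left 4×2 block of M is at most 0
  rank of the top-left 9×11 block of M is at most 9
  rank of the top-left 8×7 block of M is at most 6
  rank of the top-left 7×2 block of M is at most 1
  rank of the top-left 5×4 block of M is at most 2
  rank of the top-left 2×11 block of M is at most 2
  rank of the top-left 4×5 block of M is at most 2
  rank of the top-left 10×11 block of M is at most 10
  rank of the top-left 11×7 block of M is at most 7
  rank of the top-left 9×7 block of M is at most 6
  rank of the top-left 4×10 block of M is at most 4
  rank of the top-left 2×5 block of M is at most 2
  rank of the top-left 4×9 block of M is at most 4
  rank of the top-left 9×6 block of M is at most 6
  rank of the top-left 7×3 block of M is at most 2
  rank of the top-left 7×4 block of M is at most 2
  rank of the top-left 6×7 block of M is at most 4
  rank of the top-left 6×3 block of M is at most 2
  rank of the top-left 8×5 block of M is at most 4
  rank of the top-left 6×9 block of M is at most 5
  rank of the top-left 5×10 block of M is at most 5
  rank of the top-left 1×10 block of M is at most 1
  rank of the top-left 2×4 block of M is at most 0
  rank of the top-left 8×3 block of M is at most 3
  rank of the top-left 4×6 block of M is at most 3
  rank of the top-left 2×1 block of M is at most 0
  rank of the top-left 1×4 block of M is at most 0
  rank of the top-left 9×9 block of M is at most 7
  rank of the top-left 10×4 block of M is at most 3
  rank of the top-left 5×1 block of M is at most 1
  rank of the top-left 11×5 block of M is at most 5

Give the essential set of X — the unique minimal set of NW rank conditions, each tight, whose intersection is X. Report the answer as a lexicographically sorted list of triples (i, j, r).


The tightest implied rank at each (i,j), from the 39 conditions:

  R[1]: 0 0 0 0 0 1 1 1 1 1 1
  R[2]: 0 0 0 0 1 2 2 2 2 2 2
  R[3]: 0 0 0 0 1 2 2 3 3 3 3
  R[4]: 0 0 1 1 2 3 3 4 4 4 4
  R[5]: 1 1 2 2 3 4 4 5 5 5 5
  R[6]: 1 1 2 2 3 4 4 5 5 6 6
  R[7]: 1 1 2 2 3 4 5 6 6 7 7
  R[8]: 1 2 3 3 4 5 6 7 7 8 8
  R[9]: 1 2 3 3 4 5 6 7 7 8 9
  R[10]: 1 2 3 3 4 5 6 7 8 9 10
  R[11]: 1 2 3 4 5 6 7 8 9 10 11

second differences of R give the permutation w = (6, 5, 8, 3, 1, 10, 7, 2, 11, 9, 4).

Rothe diagram D(w) (25 cells), 10 SE-corners (essential conditions):

[(1, 5, 0), (3, 4, 0), (3, 7, 2), (4, 2, 0), (6, 7, 4), (6, 9, 5), (7, 2, 1), (7, 4, 2), (9, 9, 7), (10, 4, 3)]


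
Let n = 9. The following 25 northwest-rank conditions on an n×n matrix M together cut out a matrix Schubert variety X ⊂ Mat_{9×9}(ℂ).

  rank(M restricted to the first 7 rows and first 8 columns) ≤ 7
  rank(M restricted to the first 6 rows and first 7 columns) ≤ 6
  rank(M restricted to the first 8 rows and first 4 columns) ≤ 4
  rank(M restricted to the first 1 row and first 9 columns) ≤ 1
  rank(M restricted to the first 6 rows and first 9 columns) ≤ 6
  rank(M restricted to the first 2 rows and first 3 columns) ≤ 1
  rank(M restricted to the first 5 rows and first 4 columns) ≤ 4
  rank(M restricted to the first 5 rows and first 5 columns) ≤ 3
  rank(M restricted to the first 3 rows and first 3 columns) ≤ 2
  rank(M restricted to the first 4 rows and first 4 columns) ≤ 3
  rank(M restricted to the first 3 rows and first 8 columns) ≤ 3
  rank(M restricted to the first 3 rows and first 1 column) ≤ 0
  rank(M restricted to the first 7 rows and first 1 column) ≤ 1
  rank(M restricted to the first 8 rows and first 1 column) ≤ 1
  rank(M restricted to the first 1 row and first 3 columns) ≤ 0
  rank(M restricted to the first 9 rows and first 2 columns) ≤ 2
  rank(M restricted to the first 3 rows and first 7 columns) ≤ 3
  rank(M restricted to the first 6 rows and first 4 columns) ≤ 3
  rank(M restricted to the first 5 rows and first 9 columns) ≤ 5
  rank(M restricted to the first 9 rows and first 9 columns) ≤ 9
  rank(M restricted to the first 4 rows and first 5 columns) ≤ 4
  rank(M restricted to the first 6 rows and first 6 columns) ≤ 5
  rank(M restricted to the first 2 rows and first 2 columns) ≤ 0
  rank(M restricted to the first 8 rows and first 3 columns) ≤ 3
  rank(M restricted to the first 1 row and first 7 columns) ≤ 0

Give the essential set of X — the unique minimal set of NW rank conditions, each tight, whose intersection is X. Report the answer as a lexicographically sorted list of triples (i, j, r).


Propagating the 25 rank bounds to every northwest block:

  i=1: 0 | 0 | 0 | 0 | 0 | 0 | 0 | 1 | 1
  i=2: 0 | 0 | 1 | 1 | 1 | 1 | 1 | 2 | 2
  i=3: 0 | 1 | 2 | 2 | 2 | 2 | 2 | 3 | 3
  i=4: 1 | 2 | 3 | 3 | 3 | 3 | 3 | 4 | 4
  i=5: 1 | 2 | 3 | 3 | 3 | 4 | 4 | 5 | 5
  i=6: 1 | 2 | 3 | 3 | 4 | 5 | 5 | 6 | 6
  i=7: 1 | 2 | 3 | 4 | 5 | 6 | 6 | 7 | 7
  i=8: 1 | 2 | 3 | 4 | 5 | 6 | 7 | 8 | 8
  i=9: 1 | 2 | 3 | 4 | 5 | 6 | 7 | 8 | 9

the unique w with this rank table is (8, 3, 2, 1, 6, 5, 4, 7, 9).

Fulton essential set (5 of the 13 Rothe cells):

[(1, 7, 0), (2, 2, 0), (3, 1, 0), (5, 5, 3), (6, 4, 3)]


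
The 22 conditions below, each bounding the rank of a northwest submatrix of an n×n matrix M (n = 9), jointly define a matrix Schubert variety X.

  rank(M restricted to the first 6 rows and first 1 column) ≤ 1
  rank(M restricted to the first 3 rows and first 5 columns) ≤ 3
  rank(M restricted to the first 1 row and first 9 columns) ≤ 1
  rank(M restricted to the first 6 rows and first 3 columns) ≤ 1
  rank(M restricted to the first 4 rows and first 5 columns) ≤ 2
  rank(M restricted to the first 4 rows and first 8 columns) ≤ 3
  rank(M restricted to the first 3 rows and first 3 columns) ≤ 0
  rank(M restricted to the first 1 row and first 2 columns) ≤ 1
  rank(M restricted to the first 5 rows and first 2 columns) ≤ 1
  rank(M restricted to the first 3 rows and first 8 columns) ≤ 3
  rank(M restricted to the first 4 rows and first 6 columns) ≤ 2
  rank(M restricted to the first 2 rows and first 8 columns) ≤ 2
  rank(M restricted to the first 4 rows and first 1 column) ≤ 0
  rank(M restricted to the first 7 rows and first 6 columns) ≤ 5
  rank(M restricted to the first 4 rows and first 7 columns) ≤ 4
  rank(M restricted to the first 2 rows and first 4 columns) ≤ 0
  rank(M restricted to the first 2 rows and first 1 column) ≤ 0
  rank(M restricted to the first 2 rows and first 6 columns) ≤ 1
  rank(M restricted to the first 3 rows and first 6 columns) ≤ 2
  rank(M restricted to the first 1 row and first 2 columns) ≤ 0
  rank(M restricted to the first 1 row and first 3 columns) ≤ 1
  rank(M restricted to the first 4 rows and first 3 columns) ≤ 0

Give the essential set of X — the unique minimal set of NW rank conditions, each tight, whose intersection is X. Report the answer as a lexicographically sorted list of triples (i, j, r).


Propagating the 22 rank bounds to every northwest block:

  0  0  0  0  1  1  1  1  1
  0  0  0  0  1  1  2  2  2
  0  0  0  1  2  2  3  3  3
  0  0  0  1  2  2  3  3  4
  1  1  1  2  3  3  4  4  5
  1  1  1  2  3  4  5  5  6
  1  2  2  3  4  5  6  6  7
  1  2  3  4  5  6  7  7  8
  1  2  3  4  5  6  7  8  9

second differences of R give the permutation w = (5, 7, 4, 9, 1, 6, 2, 3, 8).

6 SE-corners of the 19-cell Rothe diagram give Ess(w):

[(2, 4, 0), (2, 6, 1), (4, 3, 0), (4, 6, 2), (4, 8, 3), (6, 3, 1)]


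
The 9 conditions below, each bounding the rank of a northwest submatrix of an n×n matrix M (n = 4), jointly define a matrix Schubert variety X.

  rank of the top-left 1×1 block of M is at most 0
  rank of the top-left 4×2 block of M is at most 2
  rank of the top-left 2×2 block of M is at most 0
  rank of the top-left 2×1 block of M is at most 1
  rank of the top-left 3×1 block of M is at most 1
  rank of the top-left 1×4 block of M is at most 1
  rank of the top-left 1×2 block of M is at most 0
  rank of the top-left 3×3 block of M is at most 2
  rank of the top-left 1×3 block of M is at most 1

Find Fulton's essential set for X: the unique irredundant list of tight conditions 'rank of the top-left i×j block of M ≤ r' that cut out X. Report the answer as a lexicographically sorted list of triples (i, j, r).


Propagating the 9 rank bounds to every northwest block:

  R[1]: 0, 0, 1, 1
  R[2]: 0, 0, 1, 2
  R[3]: 1, 1, 2, 3
  R[4]: 1, 2, 3, 4

reading off 1-entries of Δ²R: w = (3, 4, 1, 2).

D(w) has 4 cells with 1 SE-corner; essential set:

[(2, 2, 0)]


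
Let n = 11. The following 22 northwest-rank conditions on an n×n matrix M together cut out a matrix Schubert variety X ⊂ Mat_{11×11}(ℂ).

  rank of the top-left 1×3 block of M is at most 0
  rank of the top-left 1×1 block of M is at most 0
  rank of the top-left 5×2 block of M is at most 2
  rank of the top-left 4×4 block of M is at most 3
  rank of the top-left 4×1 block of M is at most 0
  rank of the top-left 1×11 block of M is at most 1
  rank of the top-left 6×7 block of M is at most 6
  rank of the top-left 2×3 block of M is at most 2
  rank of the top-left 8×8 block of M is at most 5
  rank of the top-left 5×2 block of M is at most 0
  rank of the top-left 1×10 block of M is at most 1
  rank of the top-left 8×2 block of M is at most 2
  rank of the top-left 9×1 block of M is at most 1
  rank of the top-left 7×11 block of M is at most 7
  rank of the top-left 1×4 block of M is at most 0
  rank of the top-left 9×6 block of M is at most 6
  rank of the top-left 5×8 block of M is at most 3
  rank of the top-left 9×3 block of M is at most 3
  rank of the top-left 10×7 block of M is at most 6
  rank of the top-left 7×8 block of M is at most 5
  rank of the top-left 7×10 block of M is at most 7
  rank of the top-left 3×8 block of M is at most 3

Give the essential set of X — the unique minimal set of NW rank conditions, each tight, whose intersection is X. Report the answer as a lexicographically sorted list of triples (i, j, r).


Reconstructing r_w from the 22 given conditions:

  row 1: 0  0  0  0  1  1  1  1  1  1  1
  row 2: 0  0  1  1  2  2  2  2  2  2  2
  row 3: 0  0  1  2  3  3  3  3  3  3  3
  row 4: 0  0  1  2  3  3  3  3  4  4  4
  row 5: 0  0  1  2  3  3  3  3  4  5  5
  row 6: 1  1  2  3  4  4  4  4  5  6  6
  row 7: 1  2  3  4  5  5  5  5  6  7  7
  row 8: 1  2  3  4  5  5  5  5  6  7  8
  row 9: 1  2  3  4  5  6  6  6  7  8  9
  row 10: 1  2  3  4  5  6  6  7  8  9  10
  row 11: 1  2  3  4  5  6  7  8  9  10  11

reading off 1-entries of Δ²R: w = (5, 3, 4, 9, 10, 1, 2, 11, 6, 8, 7).

|D(w)|=22, |Ess(w)|=5:

[(1, 4, 0), (5, 2, 0), (5, 8, 3), (8, 8, 5), (10, 7, 6)]


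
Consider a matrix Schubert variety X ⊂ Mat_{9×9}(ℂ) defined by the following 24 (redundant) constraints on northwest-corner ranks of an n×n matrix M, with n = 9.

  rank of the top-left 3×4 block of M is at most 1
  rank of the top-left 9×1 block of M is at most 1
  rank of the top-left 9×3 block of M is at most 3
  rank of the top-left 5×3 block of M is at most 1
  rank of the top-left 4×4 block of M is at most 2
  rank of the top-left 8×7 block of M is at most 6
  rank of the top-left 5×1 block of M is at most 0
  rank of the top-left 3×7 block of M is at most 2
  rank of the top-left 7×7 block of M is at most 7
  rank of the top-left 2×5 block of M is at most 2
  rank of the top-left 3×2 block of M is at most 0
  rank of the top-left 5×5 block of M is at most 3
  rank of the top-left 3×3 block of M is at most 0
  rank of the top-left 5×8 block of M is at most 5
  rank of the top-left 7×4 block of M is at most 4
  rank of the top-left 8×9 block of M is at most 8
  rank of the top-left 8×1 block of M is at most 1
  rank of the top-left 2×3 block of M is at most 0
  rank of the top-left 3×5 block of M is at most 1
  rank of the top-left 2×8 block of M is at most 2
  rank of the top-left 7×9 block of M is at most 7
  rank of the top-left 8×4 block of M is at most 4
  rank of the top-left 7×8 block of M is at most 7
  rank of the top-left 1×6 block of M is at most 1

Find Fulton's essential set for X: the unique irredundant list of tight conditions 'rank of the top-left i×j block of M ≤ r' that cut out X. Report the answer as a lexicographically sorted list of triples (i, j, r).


Recovering R(i,j) via the rank-extension bound from the 24 conditions:

  row 1: 0 0 0 1 1 1 1 1 1
  row 2: 0 0 0 1 1 2 2 2 2
  row 3: 0 0 0 1 1 2 2 3 3
  row 4: 0 1 1 2 2 3 3 4 4
  row 5: 0 1 1 2 3 4 4 5 5
  row 6: 1 2 2 3 4 5 5 6 6
  row 7: 1 2 3 4 5 6 6 7 7
  row 8: 1 2 3 4 5 6 6 7 8
  row 9: 1 2 3 4 5 6 7 8 9

the unique w with this rank table is (4, 6, 8, 2, 5, 1, 3, 9, 7).

ℓ(w)=16; the 6 essential cells (i,j,r):

[(3, 3, 0), (3, 5, 1), (3, 7, 2), (5, 1, 0), (5, 3, 1), (8, 7, 6)]


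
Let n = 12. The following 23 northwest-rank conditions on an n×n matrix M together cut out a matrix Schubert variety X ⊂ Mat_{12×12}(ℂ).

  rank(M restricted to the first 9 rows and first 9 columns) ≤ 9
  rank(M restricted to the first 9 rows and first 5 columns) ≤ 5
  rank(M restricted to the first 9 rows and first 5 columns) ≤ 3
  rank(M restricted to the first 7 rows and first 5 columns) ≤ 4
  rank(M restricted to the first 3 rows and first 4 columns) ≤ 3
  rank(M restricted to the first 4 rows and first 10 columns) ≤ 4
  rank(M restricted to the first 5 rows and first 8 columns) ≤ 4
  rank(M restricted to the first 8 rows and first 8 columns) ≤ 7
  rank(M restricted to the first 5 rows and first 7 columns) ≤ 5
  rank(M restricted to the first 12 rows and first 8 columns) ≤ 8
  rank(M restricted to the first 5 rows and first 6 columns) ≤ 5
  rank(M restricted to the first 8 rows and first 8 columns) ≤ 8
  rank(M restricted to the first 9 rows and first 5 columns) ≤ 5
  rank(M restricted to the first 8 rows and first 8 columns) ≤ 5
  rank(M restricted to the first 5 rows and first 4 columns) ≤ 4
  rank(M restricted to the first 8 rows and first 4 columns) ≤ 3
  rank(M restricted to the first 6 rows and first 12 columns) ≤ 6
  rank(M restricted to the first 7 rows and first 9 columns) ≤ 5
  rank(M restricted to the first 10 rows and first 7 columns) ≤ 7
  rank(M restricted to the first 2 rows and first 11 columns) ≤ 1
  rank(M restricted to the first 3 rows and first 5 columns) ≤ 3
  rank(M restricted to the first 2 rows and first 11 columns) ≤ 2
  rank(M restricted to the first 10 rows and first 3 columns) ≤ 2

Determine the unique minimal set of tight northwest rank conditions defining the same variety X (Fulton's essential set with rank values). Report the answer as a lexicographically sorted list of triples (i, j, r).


Rank table r_w(12×12) implied by the 23 constraints:

  1 1 1 1 1 1 1 1 1 1 1 1
  1 1 1 1 1 1 1 1 1 1 1 2
  1 2 2 2 2 2 2 2 2 2 2 3
  1 2 2 3 3 3 3 3 3 3 3 4
  1 2 2 3 3 4 4 4 4 4 4 5
  1 2 2 3 3 4 5 5 5 5 5 6
  1 2 2 3 3 4 5 5 5 6 6 7
  1 2 2 3 3 4 5 5 6 7 7 8
  1 2 2 3 3 4 5 6 7 8 8 9
  1 2 2 3 4 5 6 7 8 9 9 10
  1 2 3 4 5 6 7 8 9 10 10 11
  1 2 3 4 5 6 7 8 9 10 11 12

reading off 1-entries of Δ²R: w = (1, 12, 2, 4, 6, 7, 10, 9, 8, 5, 3, 11).

|D(w)|=25, |Ess(w)|=5:

[(2, 11, 1), (7, 9, 5), (8, 8, 5), (9, 5, 3), (10, 3, 2)]


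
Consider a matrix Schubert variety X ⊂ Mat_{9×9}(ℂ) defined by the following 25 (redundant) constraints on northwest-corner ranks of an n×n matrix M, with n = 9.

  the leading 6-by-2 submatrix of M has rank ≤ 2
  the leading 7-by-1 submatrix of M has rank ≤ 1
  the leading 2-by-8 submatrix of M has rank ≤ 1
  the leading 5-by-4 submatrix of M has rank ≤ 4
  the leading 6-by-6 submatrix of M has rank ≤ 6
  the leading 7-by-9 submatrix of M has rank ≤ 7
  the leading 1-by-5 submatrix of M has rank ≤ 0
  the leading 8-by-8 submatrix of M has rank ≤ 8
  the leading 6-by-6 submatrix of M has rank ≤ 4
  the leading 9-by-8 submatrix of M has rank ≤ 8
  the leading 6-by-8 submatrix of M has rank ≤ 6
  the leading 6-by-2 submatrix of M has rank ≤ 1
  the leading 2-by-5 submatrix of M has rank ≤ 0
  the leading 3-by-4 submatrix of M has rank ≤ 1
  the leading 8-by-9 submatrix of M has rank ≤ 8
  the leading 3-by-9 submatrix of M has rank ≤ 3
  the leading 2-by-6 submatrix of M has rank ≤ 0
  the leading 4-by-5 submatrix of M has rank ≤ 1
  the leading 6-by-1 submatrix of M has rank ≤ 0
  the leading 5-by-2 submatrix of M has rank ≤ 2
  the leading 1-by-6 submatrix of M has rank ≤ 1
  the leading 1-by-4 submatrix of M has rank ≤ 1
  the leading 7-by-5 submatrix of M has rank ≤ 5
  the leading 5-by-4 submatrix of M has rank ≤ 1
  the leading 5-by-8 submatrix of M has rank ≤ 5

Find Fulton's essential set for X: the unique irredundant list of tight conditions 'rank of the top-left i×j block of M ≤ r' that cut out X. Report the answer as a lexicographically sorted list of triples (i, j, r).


Computing R[i][j] = min implied NW-rank bound (n=9, 25 conditions):

  R[1]: 0 | 0 | 0 | 0 | 0 | 0 | 1 | 1 | 1
  R[2]: 0 | 0 | 0 | 0 | 0 | 0 | 1 | 1 | 2
  R[3]: 0 | 1 | 1 | 1 | 1 | 1 | 2 | 2 | 3
  R[4]: 0 | 1 | 1 | 1 | 1 | 2 | 3 | 3 | 4
  R[5]: 0 | 1 | 1 | 1 | 2 | 3 | 4 | 4 | 5
  R[6]: 0 | 1 | 2 | 2 | 3 | 4 | 5 | 5 | 6
  R[7]: 1 | 2 | 3 | 3 | 4 | 5 | 6 | 6 | 7
  R[8]: 1 | 2 | 3 | 4 | 5 | 6 | 7 | 7 | 8
  R[9]: 1 | 2 | 3 | 4 | 5 | 6 | 7 | 8 | 9

the unique w with this rank table is (7, 9, 2, 6, 5, 3, 1, 4, 8).

5 SE-corners of the 22-cell Rothe diagram give Ess(w):

[(2, 6, 0), (2, 8, 1), (4, 5, 1), (5, 4, 1), (6, 1, 0)]


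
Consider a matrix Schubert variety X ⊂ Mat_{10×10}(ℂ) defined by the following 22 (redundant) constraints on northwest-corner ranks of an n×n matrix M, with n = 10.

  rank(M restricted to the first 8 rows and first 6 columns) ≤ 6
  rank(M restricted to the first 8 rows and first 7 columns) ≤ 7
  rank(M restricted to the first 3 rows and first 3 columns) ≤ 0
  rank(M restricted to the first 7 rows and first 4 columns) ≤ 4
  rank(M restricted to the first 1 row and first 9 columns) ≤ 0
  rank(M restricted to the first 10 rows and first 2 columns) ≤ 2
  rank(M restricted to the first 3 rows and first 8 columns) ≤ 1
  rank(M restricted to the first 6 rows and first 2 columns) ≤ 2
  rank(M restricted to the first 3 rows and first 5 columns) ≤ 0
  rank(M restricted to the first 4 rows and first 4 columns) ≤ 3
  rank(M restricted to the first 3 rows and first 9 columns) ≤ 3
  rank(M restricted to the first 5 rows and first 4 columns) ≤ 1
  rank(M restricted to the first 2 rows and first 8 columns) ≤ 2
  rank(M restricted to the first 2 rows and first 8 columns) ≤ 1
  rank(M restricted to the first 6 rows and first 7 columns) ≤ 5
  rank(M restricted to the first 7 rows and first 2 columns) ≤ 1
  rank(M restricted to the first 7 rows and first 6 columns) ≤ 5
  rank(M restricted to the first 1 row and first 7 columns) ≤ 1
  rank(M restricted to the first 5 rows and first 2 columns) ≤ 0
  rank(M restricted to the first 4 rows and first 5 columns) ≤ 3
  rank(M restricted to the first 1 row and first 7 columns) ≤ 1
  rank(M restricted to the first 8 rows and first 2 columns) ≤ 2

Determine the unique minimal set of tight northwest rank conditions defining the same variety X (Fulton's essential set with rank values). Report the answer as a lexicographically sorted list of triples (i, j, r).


The tightest implied rank at each (i,j), from the 22 conditions:

  i=1: 0  0  0  0  0  0  0  0  0  1
  i=2: 0  0  0  0  0  1  1  1  1  2
  i=3: 0  0  0  0  0  1  1  1  2  3
  i=4: 0  0  1  1  1  2  2  2  3  4
  i=5: 0  0  1  1  2  3  3  3  4  5
  i=6: 1  1  2  2  3  4  4  4  5  6
  i=7: 1  1  2  3  4  5  5  5  6  7
  i=8: 1  2  3  4  5  6  6  6  7  8
  i=9: 1  2  3  4  5  6  7  7  8  9
  i=10: 1  2  3  4  5  6  7  8  9  10

reading off 1-entries of Δ²R: w = (10, 6, 9, 3, 5, 1, 4, 2, 7, 8).

D(w) has 27 cells with 6 SE-corners; essential set:

[(1, 9, 0), (3, 5, 0), (3, 8, 1), (5, 2, 0), (5, 4, 1), (7, 2, 1)]


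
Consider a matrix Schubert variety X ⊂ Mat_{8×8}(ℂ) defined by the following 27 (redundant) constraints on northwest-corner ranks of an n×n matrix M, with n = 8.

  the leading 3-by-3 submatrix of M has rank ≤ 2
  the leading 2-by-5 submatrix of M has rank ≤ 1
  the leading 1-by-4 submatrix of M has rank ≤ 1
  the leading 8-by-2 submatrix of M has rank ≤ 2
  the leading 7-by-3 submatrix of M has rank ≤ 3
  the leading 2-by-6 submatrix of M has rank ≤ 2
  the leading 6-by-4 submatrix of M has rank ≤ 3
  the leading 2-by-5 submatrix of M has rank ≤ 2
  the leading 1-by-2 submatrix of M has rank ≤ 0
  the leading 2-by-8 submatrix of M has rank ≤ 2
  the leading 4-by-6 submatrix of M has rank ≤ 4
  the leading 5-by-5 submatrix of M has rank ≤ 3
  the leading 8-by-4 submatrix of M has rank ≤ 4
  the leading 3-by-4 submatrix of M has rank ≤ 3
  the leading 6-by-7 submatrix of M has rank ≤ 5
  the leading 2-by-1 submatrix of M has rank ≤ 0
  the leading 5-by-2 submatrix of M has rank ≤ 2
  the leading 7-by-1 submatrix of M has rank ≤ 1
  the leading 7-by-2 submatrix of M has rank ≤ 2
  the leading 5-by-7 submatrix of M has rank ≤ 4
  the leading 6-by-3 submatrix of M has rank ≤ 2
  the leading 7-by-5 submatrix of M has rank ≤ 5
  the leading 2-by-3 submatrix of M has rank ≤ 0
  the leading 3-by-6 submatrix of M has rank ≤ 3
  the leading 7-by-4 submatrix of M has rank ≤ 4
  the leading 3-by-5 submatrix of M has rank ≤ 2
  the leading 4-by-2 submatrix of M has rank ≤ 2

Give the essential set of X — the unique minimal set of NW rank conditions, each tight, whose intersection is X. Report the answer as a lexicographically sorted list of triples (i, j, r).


Propagating the 27 rank bounds to every northwest block:

  R[1]: 0, 0, 0, 1, 1, 1, 1, 1
  R[2]: 0, 0, 0, 1, 1, 2, 2, 2
  R[3]: 1, 1, 1, 2, 2, 3, 3, 3
  R[4]: 1, 2, 2, 3, 3, 4, 4, 4
  R[5]: 1, 2, 2, 3, 3, 4, 4, 5
  R[6]: 1, 2, 2, 3, 4, 5, 5, 6
  R[7]: 1, 2, 3, 4, 5, 6, 6, 7
  R[8]: 1, 2, 3, 4, 5, 6, 7, 8

giving w = (4, 6, 1, 2, 8, 5, 3, 7) via Δ²R.

5 SE-corners of the 11-cell Rothe diagram give Ess(w):

[(2, 3, 0), (2, 5, 1), (5, 5, 3), (5, 7, 4), (6, 3, 2)]


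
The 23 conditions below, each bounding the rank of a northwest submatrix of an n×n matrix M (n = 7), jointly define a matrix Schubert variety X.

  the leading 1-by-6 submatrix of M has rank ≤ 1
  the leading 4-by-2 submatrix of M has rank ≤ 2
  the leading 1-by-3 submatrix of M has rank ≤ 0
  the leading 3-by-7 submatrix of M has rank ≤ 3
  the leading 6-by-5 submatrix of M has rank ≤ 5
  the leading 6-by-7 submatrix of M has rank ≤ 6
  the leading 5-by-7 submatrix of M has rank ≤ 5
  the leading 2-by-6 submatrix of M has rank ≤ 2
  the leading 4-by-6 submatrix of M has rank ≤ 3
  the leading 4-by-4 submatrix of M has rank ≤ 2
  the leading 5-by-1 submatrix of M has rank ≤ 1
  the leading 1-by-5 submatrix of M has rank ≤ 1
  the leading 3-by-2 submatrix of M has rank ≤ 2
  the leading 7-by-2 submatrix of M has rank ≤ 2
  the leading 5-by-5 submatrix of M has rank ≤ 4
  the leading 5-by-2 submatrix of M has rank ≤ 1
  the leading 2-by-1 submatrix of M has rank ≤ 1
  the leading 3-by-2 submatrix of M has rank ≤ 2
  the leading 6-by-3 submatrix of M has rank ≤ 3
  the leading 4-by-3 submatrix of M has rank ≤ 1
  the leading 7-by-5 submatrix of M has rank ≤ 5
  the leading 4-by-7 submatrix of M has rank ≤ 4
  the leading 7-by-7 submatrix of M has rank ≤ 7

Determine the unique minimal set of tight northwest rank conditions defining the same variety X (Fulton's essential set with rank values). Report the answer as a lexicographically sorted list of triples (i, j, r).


Rank table r_w(7×7) implied by the 23 constraints:

  0  0  0  1  1  1  1
  1  1  1  2  2  2  2
  1  1  1  2  3  3  3
  1  1  1  2  3  3  4
  1  1  2  3  4  4  5
  1  2  3  4  5  5  6
  1  2  3  4  5  6  7

reading off 1-entries of Δ²R: w = (4, 1, 5, 7, 3, 2, 6).

4 SE-corners of the 9-cell Rothe diagram give Ess(w):

[(1, 3, 0), (4, 3, 1), (4, 6, 3), (5, 2, 1)]


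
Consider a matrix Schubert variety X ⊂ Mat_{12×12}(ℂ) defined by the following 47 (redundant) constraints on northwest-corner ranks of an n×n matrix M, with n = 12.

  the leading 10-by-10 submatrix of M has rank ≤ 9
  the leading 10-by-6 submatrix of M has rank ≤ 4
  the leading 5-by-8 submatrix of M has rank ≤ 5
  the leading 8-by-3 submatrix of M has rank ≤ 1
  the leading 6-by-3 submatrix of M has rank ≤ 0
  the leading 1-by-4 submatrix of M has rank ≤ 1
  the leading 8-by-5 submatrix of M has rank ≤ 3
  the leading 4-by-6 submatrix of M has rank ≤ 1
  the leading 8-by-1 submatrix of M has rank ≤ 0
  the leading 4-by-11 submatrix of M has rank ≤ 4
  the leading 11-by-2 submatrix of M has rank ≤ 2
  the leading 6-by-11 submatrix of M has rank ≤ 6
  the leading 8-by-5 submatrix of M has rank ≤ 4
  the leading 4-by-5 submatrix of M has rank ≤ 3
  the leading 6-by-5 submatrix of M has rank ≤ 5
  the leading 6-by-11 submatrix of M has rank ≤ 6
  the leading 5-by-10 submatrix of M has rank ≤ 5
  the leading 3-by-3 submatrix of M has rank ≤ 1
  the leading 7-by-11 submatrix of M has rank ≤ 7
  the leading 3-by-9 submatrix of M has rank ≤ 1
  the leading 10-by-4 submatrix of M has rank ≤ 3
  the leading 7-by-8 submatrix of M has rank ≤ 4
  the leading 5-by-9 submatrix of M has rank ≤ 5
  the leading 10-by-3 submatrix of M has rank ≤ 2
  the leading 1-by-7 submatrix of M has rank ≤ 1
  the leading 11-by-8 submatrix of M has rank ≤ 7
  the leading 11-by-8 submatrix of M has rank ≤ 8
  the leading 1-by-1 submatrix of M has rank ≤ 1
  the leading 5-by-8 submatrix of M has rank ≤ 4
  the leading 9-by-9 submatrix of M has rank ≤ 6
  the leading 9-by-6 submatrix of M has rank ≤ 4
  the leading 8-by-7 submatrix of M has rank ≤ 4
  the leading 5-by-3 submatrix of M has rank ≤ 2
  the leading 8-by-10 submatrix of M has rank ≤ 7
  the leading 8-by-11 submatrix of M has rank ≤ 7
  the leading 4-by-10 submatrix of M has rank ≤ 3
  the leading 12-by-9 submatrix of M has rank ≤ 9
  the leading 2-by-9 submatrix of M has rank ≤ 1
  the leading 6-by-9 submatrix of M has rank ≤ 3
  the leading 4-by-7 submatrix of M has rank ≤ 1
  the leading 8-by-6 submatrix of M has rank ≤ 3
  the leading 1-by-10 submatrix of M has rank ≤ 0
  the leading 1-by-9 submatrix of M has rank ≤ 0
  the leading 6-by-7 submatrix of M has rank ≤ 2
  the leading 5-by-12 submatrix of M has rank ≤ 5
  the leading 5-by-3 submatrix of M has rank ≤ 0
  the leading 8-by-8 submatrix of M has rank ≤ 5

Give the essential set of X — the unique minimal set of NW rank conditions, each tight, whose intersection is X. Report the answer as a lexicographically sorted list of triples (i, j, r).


Reconstructing r_w from the 47 given conditions:

  0, 0, 0, 0, 0, 0, 0, 0, 0, 0, 1, 1
  0, 0, 0, 1, 1, 1, 1, 1, 1, 1, 2, 2
  0, 0, 0, 1, 1, 1, 1, 1, 1, 2, 3, 3
  0, 0, 0, 1, 1, 1, 1, 2, 2, 3, 4, 4
  0, 0, 0, 1, 2, 2, 2, 3, 3, 4, 5, 5
  0, 0, 0, 1, 2, 2, 2, 3, 3, 4, 5, 6
  0, 1, 1, 2, 3, 3, 3, 4, 4, 5, 6, 7
  0, 1, 1, 2, 3, 3, 4, 5, 5, 6, 7, 8
  1, 2, 2, 3, 4, 4, 5, 6, 6, 7, 8, 9
  1, 2, 2, 3, 4, 4, 5, 6, 7, 8, 9, 10
  1, 2, 3, 4, 5, 5, 6, 7, 8, 9, 10, 11
  1, 2, 3, 4, 5, 6, 7, 8, 9, 10, 11, 12

hence w(1..12) = (11, 4, 10, 8, 5, 12, 2, 7, 1, 9, 3, 6).

Fulton essential set (11 of the 42 Rothe cells):

[(1, 10, 0), (3, 9, 1), (4, 7, 1), (6, 3, 0), (6, 7, 2), (6, 9, 3), (8, 1, 0), (8, 3, 1), (8, 6, 3), (10, 3, 2), (10, 6, 4)]
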